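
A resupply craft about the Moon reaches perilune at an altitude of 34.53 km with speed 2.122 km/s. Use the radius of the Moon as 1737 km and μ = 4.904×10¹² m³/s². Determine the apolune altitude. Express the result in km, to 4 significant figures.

r_p = 1737 + 34.53 = 1771.5 km = 1.772×10⁶ m.
Specific energy ε = v²/2 − μ/r = -5.168×10⁵ J/kg, so a = −μ/(2ε) = 4.745×10⁶ m.
The apsides satisfy r_p + r_a = 2a, so the apolune radius is 2a − r_p = 7.718×10⁶ m = 7717.9 km.
Apolune altitude = 7717.9 − 1737 = 5980.9 km.

apolune altitude ≈ 5981 km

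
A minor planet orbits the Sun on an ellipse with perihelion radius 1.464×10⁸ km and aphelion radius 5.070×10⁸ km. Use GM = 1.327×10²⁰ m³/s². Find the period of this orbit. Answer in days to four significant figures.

T ≈ 1179 days

Semi-major axis a = (r_p + r_a)/2 = (1.4640×10⁸ + 5.0700×10⁸)/2 = 3.2670×10⁸ km = 3.267×10¹¹ m.
By Kepler's third law T = 2π√(a³/μ) = 2π × 1.621×10⁷ = 1.019×10⁸ s.
= 1179 days.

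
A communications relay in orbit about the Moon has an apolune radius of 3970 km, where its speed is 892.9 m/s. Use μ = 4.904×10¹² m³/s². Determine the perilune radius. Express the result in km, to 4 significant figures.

perilune radius ≈ 1892 km

r_a = 3.970×10⁶ m.
Specific energy ε = v²/2 − μ/r = -8.366×10⁵ J/kg, so a = −μ/(2ε) = 2.931×10⁶ m.
The apsides satisfy r_p + r_a = 2a, so the perilune radius is 2a − r_a = 1.892×10⁶ m = 1891.6 km.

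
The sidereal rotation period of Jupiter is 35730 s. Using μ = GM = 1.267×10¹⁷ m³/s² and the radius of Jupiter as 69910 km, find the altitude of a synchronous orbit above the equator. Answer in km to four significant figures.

A synchronous orbit has period T, so by Kepler's third law a = (μT²/4π²)^(1/3).
μT²/4π² = 1.267×10¹⁷ × (3.573×10⁴)² / 39.48 = 4.097×10²⁴ m³.
a = 1.600×10⁸ m = 1.6002×10⁵ km.
Altitude h = a − R = 1.6002×10⁵ − 69910 = 90105 km.

h_sync ≈ 90110 km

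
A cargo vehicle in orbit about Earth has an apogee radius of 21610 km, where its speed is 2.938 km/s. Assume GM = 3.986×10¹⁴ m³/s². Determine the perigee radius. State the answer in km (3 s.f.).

perigee radius ≈ 6600 km

r_a = 2.161×10⁷ m.
Specific energy ε = v²/2 − μ/r = -1.413×10⁷ J/kg, so a = −μ/(2ε) = 1.411×10⁷ m.
The apsides satisfy r_p + r_a = 2a, so the perigee radius is 2a − r_a = 6.601×10⁶ m = 6601.0 km.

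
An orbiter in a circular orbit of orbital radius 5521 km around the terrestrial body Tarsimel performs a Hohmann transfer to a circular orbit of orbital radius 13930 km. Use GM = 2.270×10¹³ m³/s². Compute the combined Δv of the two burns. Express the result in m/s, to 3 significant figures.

Δv_total ≈ 714 m/s

r₁ = 5521 km = 5.521×10⁶ m.
r₂ = 13930 km = 1.393×10⁷ m.
Transfer ellipse a_t = (r₁ + r₂)/2 = 9.726×10⁶ m.
At r₁: circular v_c1 = √(μ/r₁) = 2028 m/s; transfer-periapsis v_p = √[μ(2/r₁ − 1/a_t)] = 2427 m/s.
Δv₁ = v_p − v_c1 = 399.0 m/s.
At r₂: circular v_c2 = √(μ/r₂) = 1277 m/s; transfer-apoapsis v_a = √[μ(2/r₂ − 1/a_t)] = 961.8 m/s.
Δv₂ = v_c2 − v_a = 314.7 m/s.
Total Δv = Δv₁ + Δv₂ = 713.8 m/s.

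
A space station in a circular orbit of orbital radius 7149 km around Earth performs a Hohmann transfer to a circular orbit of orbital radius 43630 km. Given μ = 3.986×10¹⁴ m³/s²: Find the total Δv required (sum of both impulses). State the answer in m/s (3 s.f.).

r₁ = 7149 km = 7.149×10⁶ m.
r₂ = 43630 km = 4.363×10⁷ m.
Transfer ellipse a_t = (r₁ + r₂)/2 = 2.539×10⁷ m.
At r₁: circular v_c1 = √(μ/r₁) = 7467 m/s; transfer-perigee v_p = √[μ(2/r₁ − 1/a_t)] = 9788 m/s.
Δv₁ = v_p − v_c1 = 2321 m/s.
At r₂: circular v_c2 = √(μ/r₂) = 3023 m/s; transfer-apogee v_a = √[μ(2/r₂ − 1/a_t)] = 1604 m/s.
Δv₂ = v_c2 − v_a = 1419 m/s.
Total Δv = Δv₁ + Δv₂ = 3740 m/s.

Δv_total ≈ 3740 m/s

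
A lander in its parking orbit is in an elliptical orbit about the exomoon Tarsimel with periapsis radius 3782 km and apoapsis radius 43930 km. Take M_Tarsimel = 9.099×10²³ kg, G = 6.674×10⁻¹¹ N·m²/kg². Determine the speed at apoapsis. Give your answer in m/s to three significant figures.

v ≈ 468 m/s

μ = GM = 6.674×10⁻¹¹ × 9.099×10²³ = 6.073×10¹³ m³/s².
Semi-major axis a = (r_p + r_a)/2 = 23856 km = 2.386×10⁷ m.
Vis-viva: v² = μ(2/r − 1/a) = 6.073×10¹³ × (4.553×10⁻⁸ − 4.192×10⁻⁸) = 2.192×10⁵ m²/s².
v = 468.1 m/s.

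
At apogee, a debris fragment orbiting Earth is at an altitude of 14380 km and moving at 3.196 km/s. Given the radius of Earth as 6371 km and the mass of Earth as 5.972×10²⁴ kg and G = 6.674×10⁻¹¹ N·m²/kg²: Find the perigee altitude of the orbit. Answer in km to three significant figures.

μ = GM = 6.674×10⁻¹¹ × 5.972×10²⁴ = 3.986×10¹⁴ m³/s².
r_a = 6371 + 14380 = 20751 km = 2.075×10⁷ m.
Specific energy ε = v²/2 − μ/r = -1.410×10⁷ J/kg, so a = −μ/(2ε) = 1.413×10⁷ m.
The apsides satisfy r_p + r_a = 2a, so the perigee radius is 2a − r_a = 7.516×10⁶ m = 7516.2 km.
Perigee altitude = 7516.2 − 6371 = 1145.2 km.

perigee altitude ≈ 1150 km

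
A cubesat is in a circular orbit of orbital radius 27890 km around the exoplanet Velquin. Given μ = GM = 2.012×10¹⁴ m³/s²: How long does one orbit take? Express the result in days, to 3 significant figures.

r = 27890 km = 2.789×10⁷ m.
Kepler's third law: T = 2π√(r³/μ) = 2π√((2.789×10⁷)³ / 2.012×10¹⁴).
r³/μ = 1.078×10⁸ s², so T = 2π × 1.038×10⁴ = 6.524×10⁴ s.
Converting: 6.524×10⁴ s ÷ 86400 = 0.7551 days.

T ≈ 0.755 days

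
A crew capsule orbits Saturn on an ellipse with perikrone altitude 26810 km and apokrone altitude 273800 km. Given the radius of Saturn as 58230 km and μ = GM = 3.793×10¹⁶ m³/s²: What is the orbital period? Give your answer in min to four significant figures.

r_p = 58230 + 26810 = 85040 km = 8.5040×10⁷ m.
r_a = 58230 + 273800 = 332030 km = 3.3203×10⁸ m.
Semi-major axis a = (r_p + r_a)/2 = (85040 + 3.3203×10⁵)/2 = 2.0854×10⁵ km = 2.085×10⁸ m.
By Kepler's third law T = 2π√(a³/μ) = 2π × 1.546×10⁴ = 9.715×10⁴ s.
= 1619 min.

T ≈ 1619 min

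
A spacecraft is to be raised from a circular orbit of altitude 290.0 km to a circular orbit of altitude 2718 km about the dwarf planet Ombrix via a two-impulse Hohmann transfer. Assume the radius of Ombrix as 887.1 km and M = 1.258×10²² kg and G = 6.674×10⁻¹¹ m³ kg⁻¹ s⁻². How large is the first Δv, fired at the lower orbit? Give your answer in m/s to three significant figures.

Δv ≈ 192 m/s

μ = GM = 6.674×10⁻¹¹ × 1.258×10²² = 8.396×10¹¹ m³/s².
r₁ = 887.1 + 290.0 = 1177.1 km = 1.1771×10⁶ m.
r₂ = 887.1 + 2718 = 3605.1 km = 3.6051×10⁶ m.
Transfer ellipse a_t = (r₁ + r₂)/2 = 2.391×10⁶ m.
At r₁: circular v_c1 = √(μ/r₁) = 844.6 m/s; transfer-periapsis v_p = √[μ(2/r₁ − 1/a_t)] = 1037 m/s.
Δv₁ = v_p − v_c1 = 192.5 m/s.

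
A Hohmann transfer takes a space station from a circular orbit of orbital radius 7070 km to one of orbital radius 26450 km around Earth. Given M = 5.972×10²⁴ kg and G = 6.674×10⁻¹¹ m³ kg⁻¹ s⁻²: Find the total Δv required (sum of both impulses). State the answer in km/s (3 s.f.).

Δv_total ≈ 3.28 km/s

μ = GM = 6.674×10⁻¹¹ × 5.972×10²⁴ = 3.986×10¹⁴ m³/s².
r₁ = 7070 km = 7.070×10⁶ m.
r₂ = 26450 km = 2.645×10⁷ m.
Transfer ellipse a_t = (r₁ + r₂)/2 = 1.676×10⁷ m.
At r₁: circular v_c1 = √(μ/r₁) = 7508 m/s; transfer-perigee v_p = √[μ(2/r₁ − 1/a_t)] = 9432 m/s.
Δv₁ = v_p − v_c1 = 1924 m/s.
At r₂: circular v_c2 = √(μ/r₂) = 3882 m/s; transfer-apogee v_a = √[μ(2/r₂ − 1/a_t)] = 2521 m/s.
Δv₂ = v_c2 − v_a = 1361 m/s.
Total Δv = Δv₁ + Δv₂ = 3285 m/s = 3.285 km/s.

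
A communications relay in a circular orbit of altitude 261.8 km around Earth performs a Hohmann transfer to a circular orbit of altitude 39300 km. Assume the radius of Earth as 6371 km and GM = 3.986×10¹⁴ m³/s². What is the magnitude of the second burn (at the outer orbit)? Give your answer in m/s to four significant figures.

Δv ≈ 1466 m/s

r₁ = 6371 + 261.8 = 6632.8 km = 6.6328×10⁶ m.
r₂ = 6371 + 39300 = 45671 km = 4.5671×10⁷ m.
Transfer ellipse a_t = (r₁ + r₂)/2 = 2.615×10⁷ m.
At r₁: circular v_c1 = √(μ/r₁) = 7752 m/s; transfer-perigee v_p = √[μ(2/r₁ − 1/a_t)] = 10240 m/s.
At r₂: circular v_c2 = √(μ/r₂) = 2954 m/s; transfer-apogee v_a = √[μ(2/r₂ − 1/a_t)] = 1488 m/s.
Δv₂ = v_c2 − v_a = 1466 m/s.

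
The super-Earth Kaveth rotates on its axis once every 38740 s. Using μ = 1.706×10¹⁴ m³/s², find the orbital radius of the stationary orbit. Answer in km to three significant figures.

r_sync ≈ 18600 km

A synchronous orbit has period T, so by Kepler's third law a = (μT²/4π²)^(1/3).
μT²/4π² = 1.706×10¹⁴ × (3.874×10⁴)² / 39.48 = 6.485×10²¹ m³.
a = 1.865×10⁷ m = 18649 km.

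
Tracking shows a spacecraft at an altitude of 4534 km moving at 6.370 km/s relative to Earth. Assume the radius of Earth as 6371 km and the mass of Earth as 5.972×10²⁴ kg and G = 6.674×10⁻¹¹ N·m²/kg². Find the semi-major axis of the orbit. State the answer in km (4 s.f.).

a ≈ 12260 km

μ = GM = 6.674×10⁻¹¹ × 5.972×10²⁴ = 3.986×10¹⁴ m³/s².
r = 6371 + 4534 = 10905 km = 1.090×10⁷ m.
Specific orbital energy ε = v²/2 − μ/r = (6370)²/2 − 3.986×10¹⁴/1.090×10⁷ = -1.626×10⁷ J/kg.
Since ε = −μ/(2a), a = −μ/(2ε) = 1.226×10⁷ m = 12255 km.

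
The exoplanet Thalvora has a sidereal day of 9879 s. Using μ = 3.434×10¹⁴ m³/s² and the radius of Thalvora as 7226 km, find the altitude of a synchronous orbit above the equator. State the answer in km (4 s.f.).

A synchronous orbit has period T, so by Kepler's third law a = (μT²/4π²)^(1/3).
μT²/4π² = 3.434×10¹⁴ × (9.879×10³)² / 39.48 = 8.489×10²⁰ m³.
a = 9.469×10⁶ m = 9468.7 km.
Altitude h = a − R = 9468.7 − 7226 = 2242.7 km.

h_sync ≈ 2243 km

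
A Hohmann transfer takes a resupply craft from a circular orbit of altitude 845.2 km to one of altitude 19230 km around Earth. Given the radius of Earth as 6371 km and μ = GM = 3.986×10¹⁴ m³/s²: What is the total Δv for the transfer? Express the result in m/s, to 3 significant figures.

r₁ = 6371 + 845.2 = 7216.2 km = 7.2162×10⁶ m.
r₂ = 6371 + 19230 = 25601 km = 2.5601×10⁷ m.
Transfer ellipse a_t = (r₁ + r₂)/2 = 1.641×10⁷ m.
At r₁: circular v_c1 = √(μ/r₁) = 7432 m/s; transfer-perigee v_p = √[μ(2/r₁ − 1/a_t)] = 9283 m/s.
Δv₁ = v_p − v_c1 = 1851 m/s.
At r₂: circular v_c2 = √(μ/r₂) = 3946 m/s; transfer-apogee v_a = √[μ(2/r₂ − 1/a_t)] = 2617 m/s.
Δv₂ = v_c2 − v_a = 1329 m/s.
Total Δv = Δv₁ + Δv₂ = 3180 m/s.

Δv_total ≈ 3180 m/s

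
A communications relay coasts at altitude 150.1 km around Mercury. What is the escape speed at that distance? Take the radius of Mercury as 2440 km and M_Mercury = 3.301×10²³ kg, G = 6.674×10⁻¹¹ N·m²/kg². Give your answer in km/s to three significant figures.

μ = GM = 6.674×10⁻¹¹ × 3.301×10²³ = 2.203×10¹³ m³/s².
r = 2440 + 150.1 = 2590.1 km = 2.5901×10⁶ m.
Escape speed v_esc = √(2μ/r) = √(2 × 2.203×10¹³ / 2.590×10⁶) = √(1.701×10⁷) = 4125 m/s.
= 4.125 km/s.

v_esc ≈ 4.12 km/s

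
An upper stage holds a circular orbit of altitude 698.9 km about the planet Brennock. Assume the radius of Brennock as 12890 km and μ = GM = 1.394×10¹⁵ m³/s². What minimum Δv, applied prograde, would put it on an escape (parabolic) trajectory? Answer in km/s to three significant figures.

r = 12890 + 698.9 = 13589 km = 1.3589×10⁷ m.
Circular speed v_c = √(μ/r) = 10130 m/s.
Escape speed v_esc = √(2μ/r) = √2 × v_c = 14320 m/s.
Δv = v_esc − v_c = 4195 m/s = 4.195 km/s.

Δv ≈ 4.20 km/s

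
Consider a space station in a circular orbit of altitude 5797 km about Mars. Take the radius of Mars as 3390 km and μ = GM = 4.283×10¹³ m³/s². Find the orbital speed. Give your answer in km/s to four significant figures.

v ≈ 2.159 km/s

r = 3390 + 5797 = 9187.0 km = 9.1870×10⁶ m.
For a circular orbit v = √(μ/r) = √(4.283×10¹³ / 9.187×10⁶) = √(4.662×10⁶) = 2159 m/s.
That is 2.159 km/s.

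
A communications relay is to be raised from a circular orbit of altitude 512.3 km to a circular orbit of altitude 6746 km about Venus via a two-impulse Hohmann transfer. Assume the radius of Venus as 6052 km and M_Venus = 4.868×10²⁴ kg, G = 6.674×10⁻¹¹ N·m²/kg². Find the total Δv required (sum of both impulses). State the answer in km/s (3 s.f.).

Δv_total ≈ 1.94 km/s

μ = GM = 6.674×10⁻¹¹ × 4.868×10²⁴ = 3.249×10¹⁴ m³/s².
r₁ = 6052 + 512.3 = 6564.3 km = 6.5643×10⁶ m.
r₂ = 6052 + 6746 = 12798 km = 1.2798×10⁷ m.
Transfer ellipse a_t = (r₁ + r₂)/2 = 9.681×10⁶ m.
At r₁: circular v_c1 = √(μ/r₁) = 7035 m/s; transfer-periapsis v_p = √[μ(2/r₁ − 1/a_t)] = 8089 m/s.
Δv₁ = v_p − v_c1 = 1054 m/s.
At r₂: circular v_c2 = √(μ/r₂) = 5038 m/s; transfer-apoapsis v_a = √[μ(2/r₂ − 1/a_t)] = 4149 m/s.
Δv₂ = v_c2 − v_a = 889.6 m/s.
Total Δv = Δv₁ + Δv₂ = 1943 m/s = 1.943 km/s.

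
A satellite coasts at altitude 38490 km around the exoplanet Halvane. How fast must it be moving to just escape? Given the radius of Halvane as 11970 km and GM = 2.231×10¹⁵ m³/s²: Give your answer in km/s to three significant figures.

r = 11970 + 38490 = 50460 km = 5.0460×10⁷ m.
Escape speed v_esc = √(2μ/r) = √(2 × 2.231×10¹⁵ / 5.046×10⁷) = √(8.843×10⁷) = 9404 m/s.
= 9.404 km/s.

v_esc ≈ 9.40 km/s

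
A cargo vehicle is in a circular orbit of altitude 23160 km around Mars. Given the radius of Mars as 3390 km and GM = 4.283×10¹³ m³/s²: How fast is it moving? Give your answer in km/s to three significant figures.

r = 3390 + 23160 = 26550 km = 2.6550×10⁷ m.
For a circular orbit v = √(μ/r) = √(4.283×10¹³ / 2.655×10⁷) = √(1.613×10⁶) = 1270 m/s.
That is 1.270 km/s.

v ≈ 1.27 km/s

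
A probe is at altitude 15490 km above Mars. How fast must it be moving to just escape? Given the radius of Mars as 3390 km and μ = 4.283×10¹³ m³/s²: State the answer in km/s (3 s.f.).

v_esc ≈ 2.13 km/s

r = 3390 + 15490 = 18880 km = 1.8880×10⁷ m.
Escape speed v_esc = √(2μ/r) = √(2 × 4.283×10¹³ / 1.888×10⁷) = √(4.537×10⁶) = 2130 m/s.
= 2.130 km/s.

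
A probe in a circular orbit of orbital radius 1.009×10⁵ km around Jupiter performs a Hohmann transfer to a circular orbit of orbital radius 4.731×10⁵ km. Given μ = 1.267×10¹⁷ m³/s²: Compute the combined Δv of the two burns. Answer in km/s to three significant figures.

r₁ = 1.009×10⁵ km = 1.009×10⁸ m.
r₂ = 4.731×10⁵ km = 4.731×10⁸ m.
Transfer ellipse a_t = (r₁ + r₂)/2 = 2.870×10⁸ m.
At r₁: circular v_c1 = √(μ/r₁) = 35440 m/s; transfer-perijove v_p = √[μ(2/r₁ − 1/a_t)] = 45500 m/s.
Δv₁ = v_p − v_c1 = 10060 m/s.
At r₂: circular v_c2 = √(μ/r₂) = 16360 m/s; transfer-apojove v_a = √[μ(2/r₂ − 1/a_t)] = 9703 m/s.
Δv₂ = v_c2 − v_a = 6662 m/s.
Total Δv = Δv₁ + Δv₂ = 16720 m/s = 16.72 km/s.

Δv_total ≈ 16.7 km/s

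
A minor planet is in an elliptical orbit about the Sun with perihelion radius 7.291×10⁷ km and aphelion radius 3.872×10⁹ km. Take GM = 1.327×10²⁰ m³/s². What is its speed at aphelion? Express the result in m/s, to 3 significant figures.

v ≈ 1130 m/s

Semi-major axis a = (r_p + r_a)/2 = 1.9725×10⁹ km = 1.972×10¹² m.
Vis-viva: v² = μ(2/r − 1/a) = 1.327×10²⁰ × (5.165×10⁻¹³ − 5.070×10⁻¹³) = 1.267×10⁶ m²/s².
v = 1126 m/s.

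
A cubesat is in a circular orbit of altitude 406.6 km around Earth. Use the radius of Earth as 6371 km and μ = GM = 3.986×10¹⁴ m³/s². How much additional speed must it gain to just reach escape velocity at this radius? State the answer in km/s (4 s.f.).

r = 6371 + 406.6 = 6777.6 km = 6.7776×10⁶ m.
Circular speed v_c = √(μ/r) = 7669 m/s.
Escape speed v_esc = √(2μ/r) = √2 × v_c = 10850 m/s.
Δv = v_esc − v_c = 3177 m/s = 3.177 km/s.

Δv ≈ 3.177 km/s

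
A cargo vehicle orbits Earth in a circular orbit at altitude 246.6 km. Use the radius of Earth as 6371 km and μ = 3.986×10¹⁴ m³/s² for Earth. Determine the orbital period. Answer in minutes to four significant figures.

T ≈ 89.29 minutes

r = 6371 + 246.6 = 6617.6 km = 6.6176×10⁶ m.
Kepler's third law: T = 2π√(r³/μ) = 2π√((6.618×10⁶)³ / 3.986×10¹⁴).
r³/μ = 7.270×10⁵ s², so T = 2π × 8.527×10² = 5.357×10³ s.
Converting: 5.357×10³ s ÷ 60.00 = 89.29 minutes.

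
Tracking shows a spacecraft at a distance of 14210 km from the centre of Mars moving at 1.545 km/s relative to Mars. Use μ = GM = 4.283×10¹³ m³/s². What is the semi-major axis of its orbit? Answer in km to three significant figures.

a ≈ 11800 km

r = 1.421×10⁷ m.
Specific orbital energy ε = v²/2 − μ/r = (1545)²/2 − 4.283×10¹³/1.421×10⁷ = -1.821×10⁶ J/kg.
Since ε = −μ/(2a), a = −μ/(2ε) = 1.176×10⁷ m = 11763 km.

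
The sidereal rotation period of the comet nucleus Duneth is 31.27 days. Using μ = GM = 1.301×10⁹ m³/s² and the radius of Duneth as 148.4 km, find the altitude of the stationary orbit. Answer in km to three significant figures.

h_sync ≈ 6070 km

T = 31.27 days = 2.702×10⁶ s.
A synchronous orbit has period T, so by Kepler's third law a = (μT²/4π²)^(1/3).
μT²/4π² = 1.301×10⁹ × (2.702×10⁶)² / 39.48 = 2.405×10²⁰ m³.
a = 6.219×10⁶ m = 6219.2 km.
Altitude h = a − R = 6219.2 − 148.4 = 6070.8 km.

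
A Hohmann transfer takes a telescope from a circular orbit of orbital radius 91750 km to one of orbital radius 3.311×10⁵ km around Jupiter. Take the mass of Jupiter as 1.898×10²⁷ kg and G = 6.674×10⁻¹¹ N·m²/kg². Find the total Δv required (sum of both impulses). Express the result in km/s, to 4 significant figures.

μ = GM = 6.674×10⁻¹¹ × 1.898×10²⁷ = 1.267×10¹⁷ m³/s².
r₁ = 91750 km = 9.175×10⁷ m.
r₂ = 3.311×10⁵ km = 3.311×10⁸ m.
Transfer ellipse a_t = (r₁ + r₂)/2 = 2.114×10⁸ m.
At r₁: circular v_c1 = √(μ/r₁) = 37160 m/s; transfer-perijove v_p = √[μ(2/r₁ − 1/a_t)] = 46500 m/s.
Δv₁ = v_p − v_c1 = 9342 m/s.
At r₂: circular v_c2 = √(μ/r₂) = 19560 m/s; transfer-apojove v_a = √[μ(2/r₂ − 1/a_t)] = 12890 m/s.
Δv₂ = v_c2 − v_a = 6675 m/s.
Total Δv = Δv₁ + Δv₂ = 16020 m/s = 16.02 km/s.

Δv_total ≈ 16.02 km/s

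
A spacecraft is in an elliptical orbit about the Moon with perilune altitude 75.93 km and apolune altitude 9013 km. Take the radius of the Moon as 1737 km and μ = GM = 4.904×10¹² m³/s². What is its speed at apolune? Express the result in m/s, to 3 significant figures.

v ≈ 363 m/s

r_p = 1737 + 75.93 = 1812.9 km = 1.8129×10⁶ m.
r_a = 1737 + 9013 = 10750 km = 1.0750×10⁷ m.
Semi-major axis a = (r_p + r_a)/2 = 6281.5 km = 6.281×10⁶ m.
Vis-viva: v² = μ(2/r − 1/a) = 4.904×10¹² × (1.860×10⁻⁷ − 1.592×10⁻⁷) = 1.317×10⁵ m²/s².
v = 362.9 m/s.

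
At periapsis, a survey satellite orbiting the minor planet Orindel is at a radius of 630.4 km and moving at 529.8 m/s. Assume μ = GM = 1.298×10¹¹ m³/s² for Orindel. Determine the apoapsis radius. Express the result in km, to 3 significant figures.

apoapsis radius ≈ 1350 km

r_p = 6.304×10⁵ m.
Specific energy ε = v²/2 − μ/r = -6.556×10⁴ J/kg, so a = −μ/(2ε) = 9.900×10⁵ m.
The apsides satisfy r_p + r_a = 2a, so the apoapsis radius is 2a − r_p = 1.350×10⁶ m = 1349.6 km.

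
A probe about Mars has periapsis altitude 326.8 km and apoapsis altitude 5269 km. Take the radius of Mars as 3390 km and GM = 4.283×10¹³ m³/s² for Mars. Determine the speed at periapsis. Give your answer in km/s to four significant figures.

r_p = 3390 + 326.8 = 3716.8 km = 3.7168×10⁶ m.
r_a = 3390 + 5269 = 8659.0 km = 8.6590×10⁶ m.
Semi-major axis a = (r_p + r_a)/2 = 6187.9 km = 6.188×10⁶ m.
Vis-viva: v² = μ(2/r − 1/a) = 4.283×10¹³ × (5.381×10⁻⁷ − 1.616×10⁻⁷) = 1.613×10⁷ m²/s².
v = 4016 m/s = 4.016 km/s.

v ≈ 4.016 km/s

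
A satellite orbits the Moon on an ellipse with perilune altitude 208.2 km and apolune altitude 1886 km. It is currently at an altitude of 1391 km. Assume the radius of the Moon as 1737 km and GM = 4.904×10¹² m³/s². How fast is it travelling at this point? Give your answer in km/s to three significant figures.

v ≈ 1.17 km/s

r_p = 1737 + 208.2 = 1945.2 km = 1.9452×10⁶ m.
r_a = 1737 + 1886 = 3623.0 km = 3.6230×10⁶ m.
r = 1737 + 1391 = 3128.0 km = 3.128×10⁶ m.
Semi-major axis a = (r_p + r_a)/2 = 2784.1 km = 2.784×10⁶ m.
Vis-viva: v² = μ(2/r − 1/a) = 4.904×10¹² × (6.394×10⁻⁷ − 3.592×10⁻⁷) = 1.374×10⁶ m²/s².
v = 1172 m/s = 1.172 km/s.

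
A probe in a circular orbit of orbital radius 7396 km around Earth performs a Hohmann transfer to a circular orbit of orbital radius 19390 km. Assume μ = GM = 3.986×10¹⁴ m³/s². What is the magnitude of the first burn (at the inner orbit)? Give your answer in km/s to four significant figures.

r₁ = 7396 km = 7.396×10⁶ m.
r₂ = 19390 km = 1.939×10⁷ m.
Transfer ellipse a_t = (r₁ + r₂)/2 = 1.339×10⁷ m.
At r₁: circular v_c1 = √(μ/r₁) = 7341 m/s; transfer-perigee v_p = √[μ(2/r₁ − 1/a_t)] = 8833 m/s.
Δv₁ = v_p − v_c1 = 1492 m/s.
= 1.492 km/s.

Δv ≈ 1.492 km/s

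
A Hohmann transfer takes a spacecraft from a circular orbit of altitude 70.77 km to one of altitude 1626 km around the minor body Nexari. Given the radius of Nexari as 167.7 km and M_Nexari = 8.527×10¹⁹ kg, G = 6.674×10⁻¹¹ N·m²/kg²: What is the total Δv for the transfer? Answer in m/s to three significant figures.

μ = GM = 6.674×10⁻¹¹ × 8.527×10¹⁹ = 5.691×10⁹ m³/s².
r₁ = 167.7 + 70.77 = 238.47 km = 2.3847×10⁵ m.
r₂ = 167.7 + 1626 = 1793.7 km = 1.7937×10⁶ m.
Transfer ellipse a_t = (r₁ + r₂)/2 = 1.016×10⁶ m.
At r₁: circular v_c1 = √(μ/r₁) = 154.5 m/s; transfer-periapsis v_p = √[μ(2/r₁ − 1/a_t)] = 205.3 m/s.
Δv₁ = v_p − v_c1 = 50.77 m/s.
At r₂: circular v_c2 = √(μ/r₂) = 56.33 m/s; transfer-apoapsis v_a = √[μ(2/r₂ − 1/a_t)] = 27.29 m/s.
Δv₂ = v_c2 − v_a = 29.04 m/s.
Total Δv = Δv₁ + Δv₂ = 79.81 m/s.

Δv_total ≈ 79.8 m/s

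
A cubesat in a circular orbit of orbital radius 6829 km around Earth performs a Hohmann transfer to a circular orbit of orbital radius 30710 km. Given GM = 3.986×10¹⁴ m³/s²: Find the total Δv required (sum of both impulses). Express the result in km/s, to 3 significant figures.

r₁ = 6829 km = 6.829×10⁶ m.
r₂ = 30710 km = 3.071×10⁷ m.
Transfer ellipse a_t = (r₁ + r₂)/2 = 1.877×10⁷ m.
At r₁: circular v_c1 = √(μ/r₁) = 7640 m/s; transfer-perigee v_p = √[μ(2/r₁ − 1/a_t)] = 9772 m/s.
Δv₁ = v_p − v_c1 = 2133 m/s.
At r₂: circular v_c2 = √(μ/r₂) = 3603 m/s; transfer-apogee v_a = √[μ(2/r₂ − 1/a_t)] = 2173 m/s.
Δv₂ = v_c2 − v_a = 1430 m/s.
Total Δv = Δv₁ + Δv₂ = 3562 m/s = 3.562 km/s.

Δv_total ≈ 3.56 km/s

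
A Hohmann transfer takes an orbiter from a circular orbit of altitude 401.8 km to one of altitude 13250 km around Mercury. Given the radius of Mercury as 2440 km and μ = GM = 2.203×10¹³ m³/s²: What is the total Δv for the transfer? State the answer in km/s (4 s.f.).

r₁ = 2440 + 401.8 = 2841.8 km = 2.8418×10⁶ m.
r₂ = 2440 + 13250 = 15690 km = 1.5690×10⁷ m.
Transfer ellipse a_t = (r₁ + r₂)/2 = 9.266×10⁶ m.
At r₁: circular v_c1 = √(μ/r₁) = 2784 m/s; transfer-periherm v_p = √[μ(2/r₁ − 1/a_t)] = 3623 m/s.
Δv₁ = v_p − v_c1 = 838.8 m/s.
At r₂: circular v_c2 = √(μ/r₂) = 1185 m/s; transfer-apoherm v_a = √[μ(2/r₂ − 1/a_t)] = 656.2 m/s.
Δv₂ = v_c2 − v_a = 528.7 m/s.
Total Δv = Δv₁ + Δv₂ = 1368 m/s = 1.368 km/s.

Δv_total ≈ 1.368 km/s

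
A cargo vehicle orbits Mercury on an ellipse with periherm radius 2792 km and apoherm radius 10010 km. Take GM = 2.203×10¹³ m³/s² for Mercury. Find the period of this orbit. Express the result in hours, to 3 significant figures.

Semi-major axis a = (r_p + r_a)/2 = (2792.0 + 10010)/2 = 6401.0 km = 6.401×10⁶ m.
By Kepler's third law T = 2π√(a³/μ) = 2π × 3.450×10³ = 2.168×10⁴ s.
= 6.022 hours.

T ≈ 6.02 hours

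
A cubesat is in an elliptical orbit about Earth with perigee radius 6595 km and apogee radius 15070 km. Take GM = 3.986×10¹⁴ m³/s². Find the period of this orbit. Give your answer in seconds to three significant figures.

Semi-major axis a = (r_p + r_a)/2 = (6595.0 + 15070)/2 = 10832 km = 1.083×10⁷ m.
By Kepler's third law T = 2π√(a³/μ) = 2π × 1.786×10³ = 1.122×10⁴ s.

T ≈ 11200 seconds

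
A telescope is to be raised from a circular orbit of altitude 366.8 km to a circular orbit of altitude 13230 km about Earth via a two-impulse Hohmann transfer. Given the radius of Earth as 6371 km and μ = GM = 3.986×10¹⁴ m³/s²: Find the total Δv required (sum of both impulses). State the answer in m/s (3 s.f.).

Δv_total ≈ 2980 m/s

r₁ = 6371 + 366.8 = 6737.8 km = 6.7378×10⁶ m.
r₂ = 6371 + 13230 = 19601 km = 1.9601×10⁷ m.
Transfer ellipse a_t = (r₁ + r₂)/2 = 1.317×10⁷ m.
At r₁: circular v_c1 = √(μ/r₁) = 7691 m/s; transfer-perigee v_p = √[μ(2/r₁ − 1/a_t)] = 9384 m/s.
Δv₁ = v_p − v_c1 = 1692 m/s.
At r₂: circular v_c2 = √(μ/r₂) = 4510 m/s; transfer-apogee v_a = √[μ(2/r₂ − 1/a_t)] = 3226 m/s.
Δv₂ = v_c2 − v_a = 1284 m/s.
Total Δv = Δv₁ + Δv₂ = 2976 m/s.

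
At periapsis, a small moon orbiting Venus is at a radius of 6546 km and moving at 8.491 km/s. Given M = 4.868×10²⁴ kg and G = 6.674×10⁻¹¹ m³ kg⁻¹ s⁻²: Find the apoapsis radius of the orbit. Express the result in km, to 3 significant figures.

μ = GM = 6.674×10⁻¹¹ × 4.868×10²⁴ = 3.249×10¹⁴ m³/s².
r_p = 6.546×10⁶ m.
Specific energy ε = v²/2 − μ/r = -1.358×10⁷ J/kg, so a = −μ/(2ε) = 1.196×10⁷ m.
The apsides satisfy r_p + r_a = 2a, so the apoapsis radius is 2a − r_p = 1.737×10⁷ m = 17372 km.

apoapsis radius ≈ 17400 km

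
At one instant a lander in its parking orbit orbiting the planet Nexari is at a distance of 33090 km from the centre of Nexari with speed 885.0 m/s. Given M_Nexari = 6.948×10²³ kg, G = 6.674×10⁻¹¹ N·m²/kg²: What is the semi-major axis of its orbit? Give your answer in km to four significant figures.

μ = GM = 6.674×10⁻¹¹ × 6.948×10²³ = 4.637×10¹³ m³/s².
r = 3.309×10⁷ m.
Vis-viva rearranged: 1/a = 2/r − v²/μ = 6.044×10⁻⁸ − 1.689×10⁻⁸ = 4.355×10⁻⁸ m⁻¹.
a = 2.296×10⁷ m = 22962 km.

a ≈ 22960 km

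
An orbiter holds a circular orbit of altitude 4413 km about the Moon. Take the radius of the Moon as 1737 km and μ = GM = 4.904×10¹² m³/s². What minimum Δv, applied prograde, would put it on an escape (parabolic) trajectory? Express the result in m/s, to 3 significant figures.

r = 1737 + 4413 = 6150.0 km = 6.1500×10⁶ m.
Circular speed v_c = √(μ/r) = 893.0 m/s.
Escape speed v_esc = √(2μ/r) = √2 × v_c = 1263 m/s.
Δv = v_esc − v_c = 369.9 m/s.

Δv ≈ 370 m/s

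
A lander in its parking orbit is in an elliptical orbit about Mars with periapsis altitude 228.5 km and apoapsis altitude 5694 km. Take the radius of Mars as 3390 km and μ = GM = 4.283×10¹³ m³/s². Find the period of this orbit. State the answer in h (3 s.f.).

r_p = 3390 + 228.5 = 3618.5 km = 3.6185×10⁶ m.
r_a = 3390 + 5694 = 9084.0 km = 9.0840×10⁶ m.
Semi-major axis a = (r_p + r_a)/2 = (3618.5 + 9084.0)/2 = 6351.2 km = 6.351×10⁶ m.
By Kepler's third law T = 2π√(a³/μ) = 2π × 2.446×10³ = 1.537×10⁴ s.
= 4.269 h.

T ≈ 4.27 h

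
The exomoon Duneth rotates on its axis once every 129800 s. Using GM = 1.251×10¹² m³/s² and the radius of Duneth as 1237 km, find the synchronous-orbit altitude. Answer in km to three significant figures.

A synchronous orbit has period T, so by Kepler's third law a = (μT²/4π²)^(1/3).
μT²/4π² = 1.251×10¹² × (1.298×10⁵)² / 39.48 = 5.339×10²⁰ m³.
a = 8.112×10⁶ m = 8112.4 km.
Altitude h = a − R = 8112.4 − 1237 = 6875.4 km.

h_sync ≈ 6880 km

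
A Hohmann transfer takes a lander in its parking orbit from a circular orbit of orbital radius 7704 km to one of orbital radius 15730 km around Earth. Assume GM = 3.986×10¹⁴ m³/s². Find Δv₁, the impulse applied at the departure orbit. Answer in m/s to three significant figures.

Δv ≈ 1140 m/s

r₁ = 7704 km = 7.704×10⁶ m.
r₂ = 15730 km = 1.573×10⁷ m.
Transfer ellipse a_t = (r₁ + r₂)/2 = 1.172×10⁷ m.
At r₁: circular v_c1 = √(μ/r₁) = 7193 m/s; transfer-perigee v_p = √[μ(2/r₁ − 1/a_t)] = 8334 m/s.
Δv₁ = v_p − v_c1 = 1141 m/s.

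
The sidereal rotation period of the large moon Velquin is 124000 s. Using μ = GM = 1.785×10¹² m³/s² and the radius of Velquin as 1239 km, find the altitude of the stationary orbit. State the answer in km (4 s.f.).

h_sync ≈ 7620 km

A synchronous orbit has period T, so by Kepler's third law a = (μT²/4π²)^(1/3).
μT²/4π² = 1.785×10¹² × (1.240×10⁵)² / 39.48 = 6.952×10²⁰ m³.
a = 8.859×10⁶ m = 8858.8 km.
Altitude h = a − R = 8858.8 − 1239 = 7619.8 km.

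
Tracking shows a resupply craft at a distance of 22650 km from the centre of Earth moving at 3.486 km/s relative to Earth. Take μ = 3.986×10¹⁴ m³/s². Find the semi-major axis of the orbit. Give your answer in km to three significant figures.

a ≈ 17300 km

r = 2.265×10⁷ m.
Vis-viva rearranged: 1/a = 2/r − v²/μ = 8.830×10⁻⁸ − 3.049×10⁻⁸ = 5.781×10⁻⁸ m⁻¹.
a = 1.730×10⁷ m = 17297 km.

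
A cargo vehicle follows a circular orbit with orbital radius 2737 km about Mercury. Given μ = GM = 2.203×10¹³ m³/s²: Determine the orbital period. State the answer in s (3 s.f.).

T ≈ 6060 s

r = 2737 km = 2.737×10⁶ m.
Kepler's third law: T = 2π√(r³/μ) = 2π√((2.737×10⁶)³ / 2.203×10¹³).
r³/μ = 9.307×10⁵ s², so T = 2π × 9.647×10² = 6.062×10³ s.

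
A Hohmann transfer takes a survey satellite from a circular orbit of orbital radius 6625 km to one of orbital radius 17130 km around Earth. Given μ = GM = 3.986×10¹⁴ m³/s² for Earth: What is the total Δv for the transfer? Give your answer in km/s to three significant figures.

r₁ = 6625 km = 6.625×10⁶ m.
r₂ = 17130 km = 1.713×10⁷ m.
Transfer ellipse a_t = (r₁ + r₂)/2 = 1.188×10⁷ m.
At r₁: circular v_c1 = √(μ/r₁) = 7757 m/s; transfer-perigee v_p = √[μ(2/r₁ − 1/a_t)] = 9315 m/s.
Δv₁ = v_p − v_c1 = 1559 m/s.
At r₂: circular v_c2 = √(μ/r₂) = 4824 m/s; transfer-apogee v_a = √[μ(2/r₂ − 1/a_t)] = 3603 m/s.
Δv₂ = v_c2 − v_a = 1221 m/s.
Total Δv = Δv₁ + Δv₂ = 2780 m/s = 2.780 km/s.

Δv_total ≈ 2.78 km/s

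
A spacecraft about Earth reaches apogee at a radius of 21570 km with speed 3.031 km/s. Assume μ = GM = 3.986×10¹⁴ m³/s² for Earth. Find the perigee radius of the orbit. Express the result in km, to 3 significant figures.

perigee radius ≈ 7140 km

r_a = 2.157×10⁷ m.
Specific energy ε = v²/2 − μ/r = -1.389×10⁷ J/kg, so a = −μ/(2ε) = 1.435×10⁷ m.
The apsides satisfy r_p + r_a = 2a, so the perigee radius is 2a − r_a = 7.135×10⁶ m = 7135.4 km.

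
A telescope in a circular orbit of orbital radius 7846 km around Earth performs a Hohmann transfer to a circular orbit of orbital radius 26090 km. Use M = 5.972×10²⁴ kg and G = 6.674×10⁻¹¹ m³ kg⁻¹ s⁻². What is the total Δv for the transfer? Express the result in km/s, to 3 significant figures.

μ = GM = 6.674×10⁻¹¹ × 5.972×10²⁴ = 3.986×10¹⁴ m³/s².
r₁ = 7846 km = 7.846×10⁶ m.
r₂ = 26090 km = 2.609×10⁷ m.
Transfer ellipse a_t = (r₁ + r₂)/2 = 1.697×10⁷ m.
At r₁: circular v_c1 = √(μ/r₁) = 7127 m/s; transfer-perigee v_p = √[μ(2/r₁ − 1/a_t)] = 8838 m/s.
Δv₁ = v_p − v_c1 = 1711 m/s.
At r₂: circular v_c2 = √(μ/r₂) = 3909 m/s; transfer-apogee v_a = √[μ(2/r₂ − 1/a_t)] = 2658 m/s.
Δv₂ = v_c2 − v_a = 1251 m/s.
Total Δv = Δv₁ + Δv₂ = 2961 m/s = 2.961 km/s.

Δv_total ≈ 2.96 km/s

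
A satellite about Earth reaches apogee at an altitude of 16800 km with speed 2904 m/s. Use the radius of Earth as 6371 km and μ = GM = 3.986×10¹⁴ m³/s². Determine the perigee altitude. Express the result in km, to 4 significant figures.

perigee altitude ≈ 1153 km

r_a = 6371 + 16800 = 23171 km = 2.317×10⁷ m.
Specific energy ε = v²/2 − μ/r = -1.299×10⁷ J/kg, so a = −μ/(2ε) = 1.535×10⁷ m.
The apsides satisfy r_p + r_a = 2a, so the perigee radius is 2a − r_a = 7.524×10⁶ m = 7523.8 km.
Perigee altitude = 7523.8 − 6371 = 1152.8 km.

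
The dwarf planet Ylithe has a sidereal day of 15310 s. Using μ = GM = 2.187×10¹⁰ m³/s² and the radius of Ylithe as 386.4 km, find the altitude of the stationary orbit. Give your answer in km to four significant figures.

h_sync ≈ 120.0 km

A synchronous orbit has period T, so by Kepler's third law a = (μT²/4π²)^(1/3).
μT²/4π² = 2.187×10¹⁰ × (1.531×10⁴)² / 39.48 = 1.298×10¹⁷ m³.
a = 5.064×10⁵ m = 506.38 km.
Altitude h = a − R = 506.38 − 386.4 = 119.98 km.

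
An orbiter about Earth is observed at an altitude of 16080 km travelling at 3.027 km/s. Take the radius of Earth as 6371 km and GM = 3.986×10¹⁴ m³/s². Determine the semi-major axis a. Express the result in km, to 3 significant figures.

a ≈ 15100 km

r = 6371 + 16080 = 22451 km = 2.245×10⁷ m.
Vis-viva rearranged: 1/a = 2/r − v²/μ = 8.908×10⁻⁸ − 2.299×10⁻⁸ = 6.610×10⁻⁸ m⁻¹.
a = 1.513×10⁷ m = 15130 km.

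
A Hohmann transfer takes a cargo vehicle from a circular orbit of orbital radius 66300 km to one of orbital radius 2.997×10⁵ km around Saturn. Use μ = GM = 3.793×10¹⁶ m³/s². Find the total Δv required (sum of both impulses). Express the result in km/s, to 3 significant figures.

Δv_total ≈ 11.2 km/s

r₁ = 66300 km = 6.630×10⁷ m.
r₂ = 2.997×10⁵ km = 2.997×10⁸ m.
Transfer ellipse a_t = (r₁ + r₂)/2 = 1.830×10⁸ m.
At r₁: circular v_c1 = √(μ/r₁) = 23920 m/s; transfer-perikrone v_p = √[μ(2/r₁ − 1/a_t)] = 30610 m/s.
Δv₁ = v_p − v_c1 = 6691 m/s.
At r₂: circular v_c2 = √(μ/r₂) = 11250 m/s; transfer-apokrone v_a = √[μ(2/r₂ − 1/a_t)] = 6771 m/s.
Δv₂ = v_c2 − v_a = 4478 m/s.
Total Δv = Δv₁ + Δv₂ = 11170 m/s = 11.17 km/s.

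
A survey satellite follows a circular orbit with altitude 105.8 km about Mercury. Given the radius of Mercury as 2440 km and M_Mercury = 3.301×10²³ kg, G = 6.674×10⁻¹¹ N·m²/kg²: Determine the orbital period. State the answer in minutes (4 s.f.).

μ = GM = 6.674×10⁻¹¹ × 3.301×10²³ = 2.203×10¹³ m³/s².
r = 2440 + 105.8 = 2545.8 km = 2.5458×10⁶ m.
Kepler's third law: T = 2π√(r³/μ) = 2π√((2.546×10⁶)³ / 2.203×10¹³).
r³/μ = 7.489×10⁵ s², so T = 2π × 8.654×10² = 5.438×10³ s.
Converting: 5.438×10³ s ÷ 60.00 = 90.63 minutes.

T ≈ 90.63 minutes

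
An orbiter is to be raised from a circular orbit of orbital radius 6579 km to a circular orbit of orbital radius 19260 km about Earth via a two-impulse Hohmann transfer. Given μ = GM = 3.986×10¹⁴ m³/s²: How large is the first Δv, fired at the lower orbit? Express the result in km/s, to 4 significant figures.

Δv ≈ 1.720 km/s

r₁ = 6579 km = 6.579×10⁶ m.
r₂ = 19260 km = 1.926×10⁷ m.
Transfer ellipse a_t = (r₁ + r₂)/2 = 1.292×10⁷ m.
At r₁: circular v_c1 = √(μ/r₁) = 7784 m/s; transfer-perigee v_p = √[μ(2/r₁ − 1/a_t)] = 9504 m/s.
Δv₁ = v_p − v_c1 = 1720 m/s.
= 1.720 km/s.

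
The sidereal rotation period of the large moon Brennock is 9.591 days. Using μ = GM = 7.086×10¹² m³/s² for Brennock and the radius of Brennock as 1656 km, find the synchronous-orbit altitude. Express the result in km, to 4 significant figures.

T = 9.591 days = 8.287×10⁵ s.
A synchronous orbit has period T, so by Kepler's third law a = (μT²/4π²)^(1/3).
μT²/4π² = 7.086×10¹² × (8.287×10⁵)² / 39.48 = 1.233×10²³ m³.
a = 4.977×10⁷ m = 49766 km.
Altitude h = a − R = 49766 − 1656 = 48110 km.

h_sync ≈ 48110 km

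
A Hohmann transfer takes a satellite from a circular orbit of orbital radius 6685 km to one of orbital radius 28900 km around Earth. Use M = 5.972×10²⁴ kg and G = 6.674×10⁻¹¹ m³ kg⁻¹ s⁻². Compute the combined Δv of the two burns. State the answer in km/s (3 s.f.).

Δv_total ≈ 3.56 km/s

μ = GM = 6.674×10⁻¹¹ × 5.972×10²⁴ = 3.986×10¹⁴ m³/s².
r₁ = 6685 km = 6.685×10⁶ m.
r₂ = 28900 km = 2.890×10⁷ m.
Transfer ellipse a_t = (r₁ + r₂)/2 = 1.779×10⁷ m.
At r₁: circular v_c1 = √(μ/r₁) = 7722 m/s; transfer-perigee v_p = √[μ(2/r₁ − 1/a_t)] = 9841 m/s.
Δv₁ = v_p − v_c1 = 2119 m/s.
At r₂: circular v_c2 = √(μ/r₂) = 3714 m/s; transfer-apogee v_a = √[μ(2/r₂ − 1/a_t)] = 2276 m/s.
Δv₂ = v_c2 − v_a = 1437 m/s.
Total Δv = Δv₁ + Δv₂ = 3557 m/s = 3.557 km/s.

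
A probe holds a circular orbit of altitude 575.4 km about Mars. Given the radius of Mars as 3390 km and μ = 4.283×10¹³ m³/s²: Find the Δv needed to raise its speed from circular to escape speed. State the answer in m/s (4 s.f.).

r = 3390 + 575.4 = 3965.4 km = 3.9654×10⁶ m.
Circular speed v_c = √(μ/r) = 3286 m/s.
Escape speed v_esc = √(2μ/r) = √2 × v_c = 4648 m/s.
Δv = v_esc − v_c = 1361 m/s.

Δv ≈ 1361 m/s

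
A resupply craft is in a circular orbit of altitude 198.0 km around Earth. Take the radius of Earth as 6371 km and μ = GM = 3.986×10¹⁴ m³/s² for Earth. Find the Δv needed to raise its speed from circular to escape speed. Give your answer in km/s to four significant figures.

r = 6371 + 198.0 = 6569.0 km = 6.5690×10⁶ m.
Circular speed v_c = √(μ/r) = 7790 m/s.
Escape speed v_esc = √(2μ/r) = √2 × v_c = 11020 m/s.
Δv = v_esc − v_c = 3227 m/s = 3.227 km/s.

Δv ≈ 3.227 km/s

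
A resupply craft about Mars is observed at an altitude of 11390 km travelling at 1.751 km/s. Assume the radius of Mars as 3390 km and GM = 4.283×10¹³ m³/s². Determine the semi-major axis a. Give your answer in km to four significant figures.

a ≈ 15690 km

r = 3390 + 11390 = 14780 km = 1.478×10⁷ m.
Specific orbital energy ε = v²/2 − μ/r = (1751)²/2 − 4.283×10¹³/1.478×10⁷ = -1.365×10⁶ J/kg.
Since ε = −μ/(2a), a = −μ/(2ε) = 1.569×10⁷ m = 15691 km.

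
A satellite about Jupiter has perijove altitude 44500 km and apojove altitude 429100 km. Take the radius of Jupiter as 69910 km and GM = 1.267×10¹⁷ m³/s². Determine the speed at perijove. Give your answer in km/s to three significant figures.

r_p = 69910 + 44500 = 114410 km = 1.1441×10⁸ m.
r_a = 69910 + 429100 = 499010 km = 4.9901×10⁸ m.
Semi-major axis a = (r_p + r_a)/2 = 3.0671×10⁵ km = 3.067×10⁸ m.
Vis-viva: v² = μ(2/r − 1/a) = 1.267×10¹⁷ × (1.748×10⁻⁸ − 3.260×10⁻⁹) = 1.802×10⁹ m²/s².
v = 42450 m/s = 42.45 km/s.

v ≈ 42.4 km/s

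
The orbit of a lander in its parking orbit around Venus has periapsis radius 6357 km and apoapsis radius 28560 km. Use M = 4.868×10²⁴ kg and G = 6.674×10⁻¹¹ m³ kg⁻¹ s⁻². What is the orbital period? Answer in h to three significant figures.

μ = GM = 6.674×10⁻¹¹ × 4.868×10²⁴ = 3.249×10¹⁴ m³/s².
Semi-major axis a = (r_p + r_a)/2 = (6357.0 + 28560)/2 = 17458 km = 1.746×10⁷ m.
By Kepler's third law T = 2π√(a³/μ) = 2π × 4.047×10³ = 2.543×10⁴ s.
= 7.063 h.

T ≈ 7.06 h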